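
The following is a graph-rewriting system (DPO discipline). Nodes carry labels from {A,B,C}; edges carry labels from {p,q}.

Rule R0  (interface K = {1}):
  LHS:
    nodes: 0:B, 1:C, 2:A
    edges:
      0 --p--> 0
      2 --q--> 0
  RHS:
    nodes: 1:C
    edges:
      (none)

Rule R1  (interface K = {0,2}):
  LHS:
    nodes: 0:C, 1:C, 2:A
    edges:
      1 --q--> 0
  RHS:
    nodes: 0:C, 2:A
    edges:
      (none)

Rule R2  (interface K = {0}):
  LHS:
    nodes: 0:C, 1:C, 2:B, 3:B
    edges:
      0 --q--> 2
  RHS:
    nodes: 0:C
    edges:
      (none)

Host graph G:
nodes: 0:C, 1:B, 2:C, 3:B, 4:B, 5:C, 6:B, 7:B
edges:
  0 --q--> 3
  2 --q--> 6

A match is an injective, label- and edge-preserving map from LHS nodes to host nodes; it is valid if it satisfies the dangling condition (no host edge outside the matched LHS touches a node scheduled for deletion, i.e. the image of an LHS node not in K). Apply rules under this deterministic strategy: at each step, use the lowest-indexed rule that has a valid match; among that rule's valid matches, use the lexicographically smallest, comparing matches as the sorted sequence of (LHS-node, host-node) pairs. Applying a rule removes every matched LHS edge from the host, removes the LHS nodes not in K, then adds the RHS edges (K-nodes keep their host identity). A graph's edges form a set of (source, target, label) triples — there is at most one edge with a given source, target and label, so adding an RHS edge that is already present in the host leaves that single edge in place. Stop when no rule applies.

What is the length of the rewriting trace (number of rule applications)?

Answer: 2

Derivation:
start.  V:8 E:2  edges: 0-q->3 2-q->6
1. fire R2 via {0↦0, 1↦5, 2↦3, 3↦1}  →  V:5 E:1  edges: 2-q->6
2. fire R2 via {0↦2, 1↦0, 2↦6, 3↦4}  →  V:2 E:0  edges: ∅
halt: no rule applies after step 2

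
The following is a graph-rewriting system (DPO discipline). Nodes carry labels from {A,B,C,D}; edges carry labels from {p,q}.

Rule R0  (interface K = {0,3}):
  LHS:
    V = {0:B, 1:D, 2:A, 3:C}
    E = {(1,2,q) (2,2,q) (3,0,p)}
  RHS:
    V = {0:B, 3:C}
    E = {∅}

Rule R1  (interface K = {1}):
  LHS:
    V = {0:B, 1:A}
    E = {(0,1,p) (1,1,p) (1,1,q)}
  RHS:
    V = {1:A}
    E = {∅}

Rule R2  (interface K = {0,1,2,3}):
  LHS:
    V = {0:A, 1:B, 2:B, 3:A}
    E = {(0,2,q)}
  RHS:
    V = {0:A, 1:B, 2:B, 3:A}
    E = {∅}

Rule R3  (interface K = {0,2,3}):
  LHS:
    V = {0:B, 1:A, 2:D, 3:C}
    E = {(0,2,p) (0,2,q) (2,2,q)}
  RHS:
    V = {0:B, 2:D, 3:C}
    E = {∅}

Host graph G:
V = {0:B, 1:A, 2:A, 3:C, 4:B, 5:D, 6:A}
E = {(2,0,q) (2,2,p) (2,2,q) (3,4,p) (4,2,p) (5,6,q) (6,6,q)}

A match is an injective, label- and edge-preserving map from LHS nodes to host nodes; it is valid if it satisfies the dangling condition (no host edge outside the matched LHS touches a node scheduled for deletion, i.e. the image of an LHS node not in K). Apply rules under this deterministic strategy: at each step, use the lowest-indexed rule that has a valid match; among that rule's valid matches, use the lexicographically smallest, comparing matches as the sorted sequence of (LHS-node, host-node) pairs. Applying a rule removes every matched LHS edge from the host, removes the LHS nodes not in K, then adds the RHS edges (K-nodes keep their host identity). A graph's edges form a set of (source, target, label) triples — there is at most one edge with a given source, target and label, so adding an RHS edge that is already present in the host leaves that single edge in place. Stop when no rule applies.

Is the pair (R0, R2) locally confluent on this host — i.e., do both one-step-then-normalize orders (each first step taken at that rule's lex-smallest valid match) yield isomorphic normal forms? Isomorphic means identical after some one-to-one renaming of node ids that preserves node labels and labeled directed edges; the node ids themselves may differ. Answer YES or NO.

branch R0-first: apply at {0↦4, 1↦5, 2↦6, 3↦3} → |E|=4, then 1 more step(s) → NF |V|=4 |E|=1 V={0:B, 1:A, 2:A, 3:C} E=2-q->0
branch R2-first: apply at {0↦2, 1↦4, 2↦0, 3↦1} → |E|=6, then 2 more step(s) → NF |V|=4 |E|=0 V={0:B, 1:A, 2:A, 3:C} E=∅
graphs not isomorphic

Answer: NO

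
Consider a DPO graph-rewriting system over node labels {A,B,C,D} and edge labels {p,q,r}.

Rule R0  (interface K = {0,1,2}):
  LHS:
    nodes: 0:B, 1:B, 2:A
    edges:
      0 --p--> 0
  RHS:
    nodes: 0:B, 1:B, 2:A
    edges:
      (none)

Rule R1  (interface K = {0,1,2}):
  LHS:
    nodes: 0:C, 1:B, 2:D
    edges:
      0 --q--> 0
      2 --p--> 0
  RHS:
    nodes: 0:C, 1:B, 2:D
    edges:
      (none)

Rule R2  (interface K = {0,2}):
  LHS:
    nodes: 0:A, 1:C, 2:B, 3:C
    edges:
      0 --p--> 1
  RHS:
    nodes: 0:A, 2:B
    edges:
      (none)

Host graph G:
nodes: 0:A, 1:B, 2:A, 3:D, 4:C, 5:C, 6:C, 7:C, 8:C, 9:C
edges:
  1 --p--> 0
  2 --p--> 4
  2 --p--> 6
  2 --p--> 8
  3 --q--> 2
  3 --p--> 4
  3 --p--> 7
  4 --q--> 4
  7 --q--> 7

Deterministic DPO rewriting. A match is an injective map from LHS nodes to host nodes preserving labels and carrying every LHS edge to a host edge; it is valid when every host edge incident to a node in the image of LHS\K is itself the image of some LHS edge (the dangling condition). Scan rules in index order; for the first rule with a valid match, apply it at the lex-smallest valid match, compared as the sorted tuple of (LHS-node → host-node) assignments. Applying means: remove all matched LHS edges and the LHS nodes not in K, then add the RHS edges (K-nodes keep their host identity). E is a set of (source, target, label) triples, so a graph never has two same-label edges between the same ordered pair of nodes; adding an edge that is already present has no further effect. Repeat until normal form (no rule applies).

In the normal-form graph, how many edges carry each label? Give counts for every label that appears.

[0] host  ⇒  10 nodes, 9 edges  {1-p->0 2-p->4 2-p->6 2-p->8 3-q->2 3-p->4 3-p->7 4-q->4 7-q->7}
[1] R1 @ {0↦4, 1↦1, 2↦3}  ⇒  10 nodes, 7 edges  {1-p->0 2-p->4 2-p->6 2-p->8 3-q->2 3-p->7 7-q->7}
[2] R1 @ {0↦7, 1↦1, 2↦3}  ⇒  10 nodes, 5 edges  {1-p->0 2-p->4 2-p->6 2-p->8 3-q->2}
[3] R2 @ {0↦2, 1↦4, 2↦1, 3↦5}  ⇒  8 nodes, 4 edges  {1-p->0 2-p->6 2-p->8 3-q->2}
[4] R2 @ {0↦2, 1↦6, 2↦1, 3↦7}  ⇒  6 nodes, 3 edges  {1-p->0 2-p->8 3-q->2}
[5] R2 @ {0↦2, 1↦8, 2↦1, 3↦9}  ⇒  4 nodes, 2 edges  {1-p->0 3-q->2}
final graph: no rule applies after step 5
NF edges: [(1, 0, 'p'), (3, 2, 'q')]

Answer: p:1 q:1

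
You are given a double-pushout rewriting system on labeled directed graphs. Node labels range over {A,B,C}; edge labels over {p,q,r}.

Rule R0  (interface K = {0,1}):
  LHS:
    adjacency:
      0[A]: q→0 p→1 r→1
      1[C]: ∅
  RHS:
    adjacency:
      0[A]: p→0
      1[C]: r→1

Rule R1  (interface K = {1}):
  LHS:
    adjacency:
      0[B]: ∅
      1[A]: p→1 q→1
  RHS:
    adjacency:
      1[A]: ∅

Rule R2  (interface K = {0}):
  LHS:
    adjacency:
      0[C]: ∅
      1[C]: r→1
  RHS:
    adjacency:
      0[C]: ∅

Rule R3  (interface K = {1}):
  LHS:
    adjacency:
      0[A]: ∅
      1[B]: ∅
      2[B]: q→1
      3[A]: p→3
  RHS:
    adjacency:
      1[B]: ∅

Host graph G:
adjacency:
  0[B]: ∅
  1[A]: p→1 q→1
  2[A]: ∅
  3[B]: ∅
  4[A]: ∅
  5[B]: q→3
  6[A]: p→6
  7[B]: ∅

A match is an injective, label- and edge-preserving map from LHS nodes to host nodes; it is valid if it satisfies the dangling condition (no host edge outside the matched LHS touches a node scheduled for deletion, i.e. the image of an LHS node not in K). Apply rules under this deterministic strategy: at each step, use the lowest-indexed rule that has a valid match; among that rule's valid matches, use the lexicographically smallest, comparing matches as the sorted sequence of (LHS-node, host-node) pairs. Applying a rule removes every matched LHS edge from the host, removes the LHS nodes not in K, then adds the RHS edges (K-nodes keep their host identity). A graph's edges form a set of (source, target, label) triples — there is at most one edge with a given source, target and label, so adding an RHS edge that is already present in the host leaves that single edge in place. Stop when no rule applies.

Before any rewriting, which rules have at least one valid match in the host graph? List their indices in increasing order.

R0: no valid match — LHS pattern not found
R1: 2 valid matches — {0↦0, 1↦1}, {0↦7, 1↦1}
R2: no valid match — LHS pattern not found
R3: 2 valid matches — {0↦2, 1↦3, 2↦5, 3↦6}, {0↦4, 1↦3, 2↦5, 3↦6}

Answer: [R1,R3]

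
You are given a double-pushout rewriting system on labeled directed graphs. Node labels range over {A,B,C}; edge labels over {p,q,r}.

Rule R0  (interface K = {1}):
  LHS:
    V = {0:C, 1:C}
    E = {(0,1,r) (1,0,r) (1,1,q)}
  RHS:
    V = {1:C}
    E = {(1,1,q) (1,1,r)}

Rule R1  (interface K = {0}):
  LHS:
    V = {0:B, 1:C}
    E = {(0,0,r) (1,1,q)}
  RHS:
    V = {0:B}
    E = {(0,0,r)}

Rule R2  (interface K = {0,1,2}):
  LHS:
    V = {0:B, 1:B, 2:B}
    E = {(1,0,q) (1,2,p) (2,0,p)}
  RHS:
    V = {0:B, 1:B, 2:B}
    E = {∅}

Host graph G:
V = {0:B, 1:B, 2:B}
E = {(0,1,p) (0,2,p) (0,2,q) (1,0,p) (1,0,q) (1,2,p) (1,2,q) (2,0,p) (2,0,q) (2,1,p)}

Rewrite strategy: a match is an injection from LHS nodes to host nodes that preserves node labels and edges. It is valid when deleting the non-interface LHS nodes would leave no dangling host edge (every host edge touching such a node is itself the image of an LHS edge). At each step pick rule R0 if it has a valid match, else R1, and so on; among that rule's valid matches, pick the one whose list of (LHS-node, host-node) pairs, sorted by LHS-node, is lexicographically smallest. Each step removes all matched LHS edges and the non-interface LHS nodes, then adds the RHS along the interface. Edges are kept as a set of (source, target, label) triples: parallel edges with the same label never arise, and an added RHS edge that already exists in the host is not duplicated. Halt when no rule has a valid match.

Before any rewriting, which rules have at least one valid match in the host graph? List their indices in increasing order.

R0: no valid match — LHS pattern not found
R1: no valid match — LHS pattern not found
R2: 4 valid matches — {0↦0, 1↦1, 2↦2}, {0↦0, 1↦2, 2↦1}, {0↦2, 1↦0, 2↦1} (+1 more)

Answer: [R2]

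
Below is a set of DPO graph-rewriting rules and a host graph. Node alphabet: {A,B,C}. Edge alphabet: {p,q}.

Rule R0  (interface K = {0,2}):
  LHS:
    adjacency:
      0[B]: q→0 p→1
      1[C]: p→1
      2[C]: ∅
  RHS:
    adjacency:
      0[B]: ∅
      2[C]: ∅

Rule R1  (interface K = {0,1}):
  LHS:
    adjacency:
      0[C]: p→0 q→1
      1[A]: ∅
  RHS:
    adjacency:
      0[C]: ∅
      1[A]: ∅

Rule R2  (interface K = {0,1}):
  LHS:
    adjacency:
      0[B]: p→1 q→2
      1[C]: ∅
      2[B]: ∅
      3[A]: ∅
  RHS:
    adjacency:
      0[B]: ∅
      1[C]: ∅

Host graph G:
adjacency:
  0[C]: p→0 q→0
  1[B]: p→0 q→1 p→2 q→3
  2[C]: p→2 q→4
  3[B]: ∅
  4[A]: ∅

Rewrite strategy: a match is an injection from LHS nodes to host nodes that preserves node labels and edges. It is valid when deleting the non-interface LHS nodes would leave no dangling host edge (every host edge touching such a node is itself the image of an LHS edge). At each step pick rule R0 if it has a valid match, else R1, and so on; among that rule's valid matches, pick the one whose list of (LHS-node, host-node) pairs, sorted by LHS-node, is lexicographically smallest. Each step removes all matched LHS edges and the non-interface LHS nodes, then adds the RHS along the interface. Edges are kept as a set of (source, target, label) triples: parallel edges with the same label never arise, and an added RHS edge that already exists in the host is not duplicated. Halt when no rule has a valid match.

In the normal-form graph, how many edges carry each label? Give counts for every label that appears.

start.  V:5 E:8  edges: 0-p->0 0-q->0 1-p->0 1-q->1 1-p->2 1-q->3 2-p->2 2-q->4
1. fire R1 via {0↦2, 1↦4}  →  V:5 E:6  edges: 0-p->0 0-q->0 1-p->0 1-q->1 1-p->2 1-q->3
2. fire R2 via {0↦1, 1↦0, 2↦3, 3↦4}  →  V:3 E:4  edges: 0-p->0 0-q->0 1-q->1 1-p->2
normal form: no rule applies after step 2
NF edges: [(0, 0, 'p'), (0, 0, 'q'), (1, 1, 'q'), (1, 2, 'p')]

Answer: p:2 q:2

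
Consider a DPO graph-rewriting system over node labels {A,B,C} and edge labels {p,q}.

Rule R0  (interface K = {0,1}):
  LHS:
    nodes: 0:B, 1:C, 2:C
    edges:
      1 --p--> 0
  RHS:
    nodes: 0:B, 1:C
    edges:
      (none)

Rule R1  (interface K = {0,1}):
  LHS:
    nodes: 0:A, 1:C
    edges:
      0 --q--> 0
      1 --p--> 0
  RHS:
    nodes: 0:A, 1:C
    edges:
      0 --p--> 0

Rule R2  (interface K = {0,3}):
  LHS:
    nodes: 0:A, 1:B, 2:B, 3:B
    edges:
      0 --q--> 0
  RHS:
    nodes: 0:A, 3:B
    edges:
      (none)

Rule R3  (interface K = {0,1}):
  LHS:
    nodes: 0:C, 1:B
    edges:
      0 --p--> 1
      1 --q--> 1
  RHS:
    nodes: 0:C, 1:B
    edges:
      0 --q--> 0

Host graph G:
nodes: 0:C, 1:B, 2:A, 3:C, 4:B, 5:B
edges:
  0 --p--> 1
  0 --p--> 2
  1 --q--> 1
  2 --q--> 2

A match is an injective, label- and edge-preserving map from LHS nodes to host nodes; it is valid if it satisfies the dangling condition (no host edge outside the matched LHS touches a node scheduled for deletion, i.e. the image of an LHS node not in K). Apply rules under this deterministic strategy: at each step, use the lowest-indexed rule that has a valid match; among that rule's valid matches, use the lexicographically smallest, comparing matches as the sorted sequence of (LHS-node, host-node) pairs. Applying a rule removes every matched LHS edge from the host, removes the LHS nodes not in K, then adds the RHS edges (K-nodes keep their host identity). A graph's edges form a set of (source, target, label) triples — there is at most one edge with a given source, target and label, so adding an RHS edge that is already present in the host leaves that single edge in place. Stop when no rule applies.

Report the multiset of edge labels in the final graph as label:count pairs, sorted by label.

Answer: p:1 q:1

Rewrite trace:
start.  V:6 E:4  edges: 0-p->1 0-p->2 1-q->1 2-q->2
1. fire R0 via {0↦1, 1↦0, 2↦3}  →  V:5 E:3  edges: 0-p->2 1-q->1 2-q->2
2. fire R1 via {0↦2, 1↦0}  →  V:5 E:2  edges: 1-q->1 2-p->2
final graph: no rule applies after step 2
NF edges: [(1, 1, 'q'), (2, 2, 'p')]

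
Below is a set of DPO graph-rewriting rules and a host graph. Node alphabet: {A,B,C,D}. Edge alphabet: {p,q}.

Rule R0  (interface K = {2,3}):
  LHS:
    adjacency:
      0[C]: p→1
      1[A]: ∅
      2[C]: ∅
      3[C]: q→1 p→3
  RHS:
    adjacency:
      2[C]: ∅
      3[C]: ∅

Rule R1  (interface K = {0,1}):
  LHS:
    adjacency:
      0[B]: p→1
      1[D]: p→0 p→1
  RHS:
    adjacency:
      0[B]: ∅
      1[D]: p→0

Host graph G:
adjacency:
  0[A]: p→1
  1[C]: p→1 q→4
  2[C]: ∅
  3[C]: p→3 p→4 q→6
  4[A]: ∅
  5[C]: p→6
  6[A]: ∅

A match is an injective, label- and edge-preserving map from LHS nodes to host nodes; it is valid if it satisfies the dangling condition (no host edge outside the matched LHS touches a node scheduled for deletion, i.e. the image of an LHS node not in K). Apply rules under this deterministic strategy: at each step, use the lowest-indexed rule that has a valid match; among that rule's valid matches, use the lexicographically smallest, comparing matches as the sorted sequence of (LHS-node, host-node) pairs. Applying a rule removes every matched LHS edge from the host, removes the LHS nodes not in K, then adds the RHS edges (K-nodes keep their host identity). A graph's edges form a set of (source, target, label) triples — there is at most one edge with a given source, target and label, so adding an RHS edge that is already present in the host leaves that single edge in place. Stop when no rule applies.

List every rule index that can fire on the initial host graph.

R0: 2 valid matches — {0↦5, 1↦6, 2↦1, 3↦3}, {0↦5, 1↦6, 2↦2, 3↦3}
R1: no valid match — LHS pattern not found

Answer: [R0]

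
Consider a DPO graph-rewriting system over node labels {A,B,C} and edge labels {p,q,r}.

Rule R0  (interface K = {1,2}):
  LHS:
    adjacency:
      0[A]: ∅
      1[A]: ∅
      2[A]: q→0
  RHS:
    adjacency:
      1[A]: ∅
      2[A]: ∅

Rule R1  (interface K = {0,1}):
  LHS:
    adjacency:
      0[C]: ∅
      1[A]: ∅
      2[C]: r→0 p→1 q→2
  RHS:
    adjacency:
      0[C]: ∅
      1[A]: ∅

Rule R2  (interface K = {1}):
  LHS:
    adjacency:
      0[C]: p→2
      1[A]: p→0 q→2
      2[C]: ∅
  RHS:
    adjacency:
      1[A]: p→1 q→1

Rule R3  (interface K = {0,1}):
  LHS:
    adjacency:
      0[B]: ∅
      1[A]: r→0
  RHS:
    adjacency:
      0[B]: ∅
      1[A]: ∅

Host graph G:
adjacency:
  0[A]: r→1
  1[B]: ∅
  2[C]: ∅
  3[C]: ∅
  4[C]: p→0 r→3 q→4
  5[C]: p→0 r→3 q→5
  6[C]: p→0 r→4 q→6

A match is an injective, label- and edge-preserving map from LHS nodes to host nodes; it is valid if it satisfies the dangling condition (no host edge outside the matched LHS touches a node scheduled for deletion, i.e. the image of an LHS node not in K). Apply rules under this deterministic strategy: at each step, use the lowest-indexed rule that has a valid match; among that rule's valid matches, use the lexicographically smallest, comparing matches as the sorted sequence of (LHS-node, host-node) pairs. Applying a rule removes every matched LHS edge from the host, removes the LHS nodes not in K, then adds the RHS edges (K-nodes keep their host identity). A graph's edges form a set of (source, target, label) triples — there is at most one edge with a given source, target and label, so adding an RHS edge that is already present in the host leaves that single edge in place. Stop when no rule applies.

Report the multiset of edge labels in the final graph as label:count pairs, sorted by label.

initial: |V|=7 |E|=10  E = 0-r->1 4-p->0 4-r->3 4-q->4 5-p->0 5-r->3 5-q->5 6-p->0 6-r->4 6-q->6
step 1: apply R1 at {0↦3, 1↦0, 2↦5}  → |V|=6 |E|=7  E = 0-r->1 4-p->0 4-r->3 4-q->4 6-p->0 6-r->4 6-q->6
step 2: apply R1 at {0↦4, 1↦0, 2↦6}  → |V|=5 |E|=4  E = 0-r->1 4-p->0 4-r->3 4-q->4
step 3: apply R1 at {0↦3, 1↦0, 2↦4}  → |V|=4 |E|=1  E = 0-r->1
step 4: apply R3 at {0↦1, 1↦0}  → |V|=4 |E|=0  E = ∅
halt: no rule applies after step 4
NF edges: []

Answer: (no edges)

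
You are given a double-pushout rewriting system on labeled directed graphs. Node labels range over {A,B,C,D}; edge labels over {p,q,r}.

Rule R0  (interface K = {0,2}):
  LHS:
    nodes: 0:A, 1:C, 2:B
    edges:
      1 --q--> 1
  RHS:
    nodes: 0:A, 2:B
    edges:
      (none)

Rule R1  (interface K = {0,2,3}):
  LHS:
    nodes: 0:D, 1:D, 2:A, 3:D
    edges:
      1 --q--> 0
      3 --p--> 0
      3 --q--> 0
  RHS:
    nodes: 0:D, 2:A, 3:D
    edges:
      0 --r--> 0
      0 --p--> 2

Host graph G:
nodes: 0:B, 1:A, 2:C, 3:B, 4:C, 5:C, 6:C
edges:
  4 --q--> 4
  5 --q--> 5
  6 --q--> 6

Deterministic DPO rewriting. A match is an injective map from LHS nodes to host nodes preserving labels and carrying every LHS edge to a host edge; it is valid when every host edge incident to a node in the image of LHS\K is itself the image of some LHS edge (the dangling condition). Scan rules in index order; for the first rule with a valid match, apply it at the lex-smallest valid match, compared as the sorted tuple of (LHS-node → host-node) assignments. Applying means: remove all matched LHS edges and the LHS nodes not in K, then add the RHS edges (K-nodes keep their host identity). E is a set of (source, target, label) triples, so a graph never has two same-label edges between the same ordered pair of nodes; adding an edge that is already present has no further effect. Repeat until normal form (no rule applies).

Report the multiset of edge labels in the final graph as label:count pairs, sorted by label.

Answer: (no edges)

Derivation:
start.  V:7 E:3  edges: 4-q->4 5-q->5 6-q->6
1. fire R0 via {0↦1, 1↦4, 2↦0}  →  V:6 E:2  edges: 5-q->5 6-q->6
2. fire R0 via {0↦1, 1↦5, 2↦0}  →  V:5 E:1  edges: 6-q->6
3. fire R0 via {0↦1, 1↦6, 2↦0}  →  V:4 E:0  edges: ∅
normal form: no rule applies after step 3
NF edges: []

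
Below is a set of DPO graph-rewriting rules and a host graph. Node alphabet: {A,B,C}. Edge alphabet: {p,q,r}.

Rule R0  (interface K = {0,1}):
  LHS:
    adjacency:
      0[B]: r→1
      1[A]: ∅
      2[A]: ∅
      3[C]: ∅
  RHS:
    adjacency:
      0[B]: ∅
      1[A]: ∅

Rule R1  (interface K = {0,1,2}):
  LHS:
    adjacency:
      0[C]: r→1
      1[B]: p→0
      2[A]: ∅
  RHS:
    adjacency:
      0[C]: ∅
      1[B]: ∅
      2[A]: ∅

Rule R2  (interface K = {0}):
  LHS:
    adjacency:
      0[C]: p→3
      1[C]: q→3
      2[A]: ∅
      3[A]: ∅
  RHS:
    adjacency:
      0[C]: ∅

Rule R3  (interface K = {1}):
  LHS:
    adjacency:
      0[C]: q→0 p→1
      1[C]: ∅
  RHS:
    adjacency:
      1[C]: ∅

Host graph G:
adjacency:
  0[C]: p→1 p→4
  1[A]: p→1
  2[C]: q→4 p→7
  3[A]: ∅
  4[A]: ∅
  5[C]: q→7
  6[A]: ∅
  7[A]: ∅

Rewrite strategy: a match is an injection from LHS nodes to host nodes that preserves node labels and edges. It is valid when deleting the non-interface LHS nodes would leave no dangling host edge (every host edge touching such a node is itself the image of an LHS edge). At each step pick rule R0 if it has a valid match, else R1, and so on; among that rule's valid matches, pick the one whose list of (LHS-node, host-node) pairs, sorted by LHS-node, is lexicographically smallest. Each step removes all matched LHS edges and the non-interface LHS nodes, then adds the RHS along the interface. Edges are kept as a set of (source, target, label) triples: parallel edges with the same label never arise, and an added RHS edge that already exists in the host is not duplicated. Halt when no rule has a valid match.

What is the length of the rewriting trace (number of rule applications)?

Answer: 2

Steps:
initial: |V|=8 |E|=6  E = 0-p->1 0-p->4 1-p->1 2-q->4 2-p->7 5-q->7
step 1: apply R2 at {0↦2, 1↦5, 2↦3, 3↦7}  → |V|=5 |E|=4  E = 0-p->1 0-p->4 1-p->1 2-q->4
step 2: apply R2 at {0↦0, 1↦2, 2↦6, 3↦4}  → |V|=2 |E|=2  E = 0-p->1 1-p->1
normal form: no rule applies after step 2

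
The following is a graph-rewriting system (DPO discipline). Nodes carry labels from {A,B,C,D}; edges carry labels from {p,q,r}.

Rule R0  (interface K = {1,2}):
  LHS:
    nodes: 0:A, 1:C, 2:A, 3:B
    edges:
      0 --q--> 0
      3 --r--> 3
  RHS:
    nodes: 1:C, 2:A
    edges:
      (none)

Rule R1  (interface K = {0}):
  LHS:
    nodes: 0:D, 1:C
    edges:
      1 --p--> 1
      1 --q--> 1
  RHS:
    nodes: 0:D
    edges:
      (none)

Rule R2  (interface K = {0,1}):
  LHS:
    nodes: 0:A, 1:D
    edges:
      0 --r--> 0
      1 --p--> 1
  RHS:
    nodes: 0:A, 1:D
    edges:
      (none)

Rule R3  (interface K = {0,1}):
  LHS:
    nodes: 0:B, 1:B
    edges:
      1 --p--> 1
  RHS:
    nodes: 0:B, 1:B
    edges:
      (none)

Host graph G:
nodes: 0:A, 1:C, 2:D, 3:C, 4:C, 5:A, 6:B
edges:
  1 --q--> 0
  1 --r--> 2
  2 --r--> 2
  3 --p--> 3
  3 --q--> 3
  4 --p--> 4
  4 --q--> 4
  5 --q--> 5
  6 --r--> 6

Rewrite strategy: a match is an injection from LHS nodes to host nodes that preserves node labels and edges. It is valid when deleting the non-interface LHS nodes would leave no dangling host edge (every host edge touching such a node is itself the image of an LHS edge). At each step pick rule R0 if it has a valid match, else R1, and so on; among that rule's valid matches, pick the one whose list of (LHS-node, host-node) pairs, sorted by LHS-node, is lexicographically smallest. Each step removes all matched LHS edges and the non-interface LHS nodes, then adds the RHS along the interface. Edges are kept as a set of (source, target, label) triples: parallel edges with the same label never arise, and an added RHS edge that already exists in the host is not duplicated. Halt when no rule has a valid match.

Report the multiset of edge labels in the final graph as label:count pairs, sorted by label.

Answer: q:1 r:2

Derivation:
[0] host  ⇒  7 nodes, 9 edges  {1-q->0 1-r->2 2-r->2 3-p->3 3-q->3 4-p->4 4-q->4 5-q->5 6-r->6}
[1] R0 @ {0↦5, 1↦1, 2↦0, 3↦6}  ⇒  5 nodes, 7 edges  {1-q->0 1-r->2 2-r->2 3-p->3 3-q->3 4-p->4 4-q->4}
[2] R1 @ {0↦2, 1↦3}  ⇒  4 nodes, 5 edges  {1-q->0 1-r->2 2-r->2 4-p->4 4-q->4}
[3] R1 @ {0↦2, 1↦4}  ⇒  3 nodes, 3 edges  {1-q->0 1-r->2 2-r->2}
final graph: no rule applies after step 3
NF edges: [(1, 0, 'q'), (1, 2, 'r'), (2, 2, 'r')]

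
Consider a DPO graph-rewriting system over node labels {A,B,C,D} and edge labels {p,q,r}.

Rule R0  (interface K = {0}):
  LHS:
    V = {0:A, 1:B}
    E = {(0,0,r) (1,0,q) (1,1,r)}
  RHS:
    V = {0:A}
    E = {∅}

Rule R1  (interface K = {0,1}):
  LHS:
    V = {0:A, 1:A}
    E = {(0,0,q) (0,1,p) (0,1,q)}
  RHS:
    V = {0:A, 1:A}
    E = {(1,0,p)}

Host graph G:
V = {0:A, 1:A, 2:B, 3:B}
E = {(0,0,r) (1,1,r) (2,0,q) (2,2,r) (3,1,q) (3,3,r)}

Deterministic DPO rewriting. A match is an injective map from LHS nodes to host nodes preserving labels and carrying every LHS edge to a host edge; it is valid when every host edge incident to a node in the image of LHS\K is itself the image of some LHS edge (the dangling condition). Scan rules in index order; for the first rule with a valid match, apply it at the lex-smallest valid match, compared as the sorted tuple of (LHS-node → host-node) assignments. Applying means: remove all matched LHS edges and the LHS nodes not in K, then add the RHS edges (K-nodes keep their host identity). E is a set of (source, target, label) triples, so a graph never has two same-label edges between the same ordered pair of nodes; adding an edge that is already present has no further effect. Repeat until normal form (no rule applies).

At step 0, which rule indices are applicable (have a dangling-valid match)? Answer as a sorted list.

Answer: [R0]

Steps:
R0: 2 valid matches — {0↦0, 1↦2}, {0↦1, 1↦3}
R1: no valid match — LHS pattern not found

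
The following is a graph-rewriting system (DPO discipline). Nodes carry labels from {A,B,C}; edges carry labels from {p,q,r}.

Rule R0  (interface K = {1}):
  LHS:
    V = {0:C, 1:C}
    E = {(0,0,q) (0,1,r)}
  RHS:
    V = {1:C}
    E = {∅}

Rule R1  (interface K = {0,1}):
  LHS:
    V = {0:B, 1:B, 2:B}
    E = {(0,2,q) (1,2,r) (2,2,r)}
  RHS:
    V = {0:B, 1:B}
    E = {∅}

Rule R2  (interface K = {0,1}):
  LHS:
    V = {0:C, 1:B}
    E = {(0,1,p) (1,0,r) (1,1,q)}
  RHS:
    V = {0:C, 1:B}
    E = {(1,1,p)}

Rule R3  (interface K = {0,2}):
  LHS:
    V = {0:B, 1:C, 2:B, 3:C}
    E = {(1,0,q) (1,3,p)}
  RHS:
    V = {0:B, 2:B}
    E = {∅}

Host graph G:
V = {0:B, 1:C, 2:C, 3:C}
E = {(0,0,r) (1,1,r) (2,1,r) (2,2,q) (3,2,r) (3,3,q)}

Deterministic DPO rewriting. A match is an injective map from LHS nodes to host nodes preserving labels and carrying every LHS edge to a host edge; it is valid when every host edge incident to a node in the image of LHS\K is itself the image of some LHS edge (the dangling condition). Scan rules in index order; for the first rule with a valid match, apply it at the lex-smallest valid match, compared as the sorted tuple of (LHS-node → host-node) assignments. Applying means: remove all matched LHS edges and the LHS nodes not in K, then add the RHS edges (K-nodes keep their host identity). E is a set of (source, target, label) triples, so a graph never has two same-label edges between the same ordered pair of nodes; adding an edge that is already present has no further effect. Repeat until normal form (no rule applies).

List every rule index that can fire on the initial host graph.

Answer: [R0]

Steps:
R0: 1 valid match — {0↦3, 1↦2}
R1: no valid match — LHS pattern not found
R2: no valid match — LHS pattern not found
R3: no valid match — LHS pattern not found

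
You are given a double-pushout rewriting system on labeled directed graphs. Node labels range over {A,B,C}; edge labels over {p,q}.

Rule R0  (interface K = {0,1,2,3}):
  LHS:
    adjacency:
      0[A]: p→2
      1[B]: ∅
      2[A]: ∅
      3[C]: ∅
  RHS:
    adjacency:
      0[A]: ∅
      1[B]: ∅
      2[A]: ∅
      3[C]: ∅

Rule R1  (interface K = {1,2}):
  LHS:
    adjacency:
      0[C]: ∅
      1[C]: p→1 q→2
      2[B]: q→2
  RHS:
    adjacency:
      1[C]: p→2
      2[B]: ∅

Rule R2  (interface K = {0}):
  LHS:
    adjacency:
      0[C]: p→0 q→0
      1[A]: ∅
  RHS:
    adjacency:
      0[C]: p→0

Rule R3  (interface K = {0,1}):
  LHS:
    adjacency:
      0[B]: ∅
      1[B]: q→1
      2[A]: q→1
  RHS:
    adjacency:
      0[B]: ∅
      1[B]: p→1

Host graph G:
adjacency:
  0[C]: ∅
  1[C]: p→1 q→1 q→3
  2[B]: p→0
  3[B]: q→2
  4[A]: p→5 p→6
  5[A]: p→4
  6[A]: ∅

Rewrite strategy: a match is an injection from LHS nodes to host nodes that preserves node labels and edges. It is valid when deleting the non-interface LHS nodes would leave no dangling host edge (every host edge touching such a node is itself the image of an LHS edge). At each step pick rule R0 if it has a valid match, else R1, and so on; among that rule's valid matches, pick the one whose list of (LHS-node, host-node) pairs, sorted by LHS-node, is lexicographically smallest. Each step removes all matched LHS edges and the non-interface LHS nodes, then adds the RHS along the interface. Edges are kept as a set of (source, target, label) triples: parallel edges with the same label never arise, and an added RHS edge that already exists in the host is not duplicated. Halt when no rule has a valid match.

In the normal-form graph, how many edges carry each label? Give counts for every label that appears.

initial: |V|=7 |E|=8  E = 1-p->1 1-q->1 1-q->3 2-p->0 3-q->2 4-p->5 4-p->6 5-p->4
step 1: apply R0 at {0↦4, 1↦2, 2↦5, 3↦0}  → |V|=7 |E|=7  E = 1-p->1 1-q->1 1-q->3 2-p->0 3-q->2 4-p->6 5-p->4
step 2: apply R0 at {0↦4, 1↦2, 2↦6, 3↦0}  → |V|=7 |E|=6  E = 1-p->1 1-q->1 1-q->3 2-p->0 3-q->2 5-p->4
step 3: apply R0 at {0↦5, 1↦2, 2↦4, 3↦0}  → |V|=7 |E|=5  E = 1-p->1 1-q->1 1-q->3 2-p->0 3-q->2
step 4: apply R2 at {0↦1, 1↦4}  → |V|=6 |E|=4  E = 1-p->1 1-q->3 2-p->0 3-q->2
normal form: no rule applies after step 4
NF edges: [(1, 1, 'p'), (1, 3, 'q'), (2, 0, 'p'), (3, 2, 'q')]

Answer: p:2 q:2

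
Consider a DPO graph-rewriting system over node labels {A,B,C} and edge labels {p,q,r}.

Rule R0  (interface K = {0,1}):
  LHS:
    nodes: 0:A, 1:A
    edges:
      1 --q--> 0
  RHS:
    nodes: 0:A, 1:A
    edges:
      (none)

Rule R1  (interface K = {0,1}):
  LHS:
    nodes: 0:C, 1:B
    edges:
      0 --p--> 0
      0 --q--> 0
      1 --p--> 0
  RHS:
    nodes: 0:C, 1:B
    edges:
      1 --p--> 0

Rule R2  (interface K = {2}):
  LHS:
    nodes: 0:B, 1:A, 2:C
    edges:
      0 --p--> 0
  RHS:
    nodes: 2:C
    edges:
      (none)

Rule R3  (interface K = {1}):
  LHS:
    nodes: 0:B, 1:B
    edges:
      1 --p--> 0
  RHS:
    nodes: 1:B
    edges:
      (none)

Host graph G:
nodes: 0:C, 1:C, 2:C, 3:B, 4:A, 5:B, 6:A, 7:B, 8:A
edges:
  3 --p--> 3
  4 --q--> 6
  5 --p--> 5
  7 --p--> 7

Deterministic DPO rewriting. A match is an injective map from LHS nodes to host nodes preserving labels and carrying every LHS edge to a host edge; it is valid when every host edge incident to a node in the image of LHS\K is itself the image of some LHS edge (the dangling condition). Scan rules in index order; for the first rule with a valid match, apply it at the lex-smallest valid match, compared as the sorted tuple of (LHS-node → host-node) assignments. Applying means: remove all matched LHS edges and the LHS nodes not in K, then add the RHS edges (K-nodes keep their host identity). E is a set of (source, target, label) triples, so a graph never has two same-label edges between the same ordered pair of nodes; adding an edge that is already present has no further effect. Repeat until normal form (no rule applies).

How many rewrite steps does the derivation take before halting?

Answer: 4

Steps:
start.  V:9 E:4  edges: 3-p->3 4-q->6 5-p->5 7-p->7
1. fire R0 via {0↦6, 1↦4}  →  V:9 E:3  edges: 3-p->3 5-p->5 7-p->7
2. fire R2 via {0↦3, 1↦4, 2↦0}  →  V:7 E:2  edges: 5-p->5 7-p->7
3. fire R2 via {0↦5, 1↦6, 2↦0}  →  V:5 E:1  edges: 7-p->7
4. fire R2 via {0↦7, 1↦8, 2↦0}  →  V:3 E:0  edges: ∅
final graph: no rule applies after step 4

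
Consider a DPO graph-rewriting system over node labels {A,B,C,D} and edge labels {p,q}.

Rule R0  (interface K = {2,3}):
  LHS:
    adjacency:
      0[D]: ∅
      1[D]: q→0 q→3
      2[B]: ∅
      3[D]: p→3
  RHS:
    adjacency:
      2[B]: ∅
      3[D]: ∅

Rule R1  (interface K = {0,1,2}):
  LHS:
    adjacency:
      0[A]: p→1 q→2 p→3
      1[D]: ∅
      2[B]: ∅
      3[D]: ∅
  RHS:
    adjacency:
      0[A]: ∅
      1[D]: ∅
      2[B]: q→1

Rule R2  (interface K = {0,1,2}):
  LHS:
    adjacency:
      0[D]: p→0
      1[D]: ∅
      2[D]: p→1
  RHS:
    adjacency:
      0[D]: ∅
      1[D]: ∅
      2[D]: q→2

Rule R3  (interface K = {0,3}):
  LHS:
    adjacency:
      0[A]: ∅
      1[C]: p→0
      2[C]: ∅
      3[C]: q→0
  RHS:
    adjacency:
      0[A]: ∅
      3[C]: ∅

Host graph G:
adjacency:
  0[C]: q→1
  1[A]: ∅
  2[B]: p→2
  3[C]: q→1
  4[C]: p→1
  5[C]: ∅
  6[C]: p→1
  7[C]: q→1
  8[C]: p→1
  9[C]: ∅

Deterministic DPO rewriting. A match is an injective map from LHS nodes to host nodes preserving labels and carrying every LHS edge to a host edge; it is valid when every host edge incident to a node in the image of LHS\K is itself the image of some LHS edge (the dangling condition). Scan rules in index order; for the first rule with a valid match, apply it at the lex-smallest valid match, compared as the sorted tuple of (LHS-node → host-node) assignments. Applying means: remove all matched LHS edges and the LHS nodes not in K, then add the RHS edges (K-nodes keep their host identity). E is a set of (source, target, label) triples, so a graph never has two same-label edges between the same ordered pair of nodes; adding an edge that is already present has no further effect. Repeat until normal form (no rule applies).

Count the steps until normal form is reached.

Answer: 3

Derivation:
initial: |V|=10 |E|=7  E = 0-q->1 2-p->2 3-q->1 4-p->1 6-p->1 7-q->1 8-p->1
step 1: apply R3 at {0↦1, 1↦4, 2↦5, 3↦0}  → |V|=8 |E|=5  E = 2-p->2 3-q->1 6-p->1 7-q->1 8-p->1
step 2: apply R3 at {0↦1, 1↦6, 2↦0, 3↦3}  → |V|=6 |E|=3  E = 2-p->2 7-q->1 8-p->1
step 3: apply R3 at {0↦1, 1↦8, 2↦3, 3↦7}  → |V|=4 |E|=1  E = 2-p->2
halt: no rule applies after step 3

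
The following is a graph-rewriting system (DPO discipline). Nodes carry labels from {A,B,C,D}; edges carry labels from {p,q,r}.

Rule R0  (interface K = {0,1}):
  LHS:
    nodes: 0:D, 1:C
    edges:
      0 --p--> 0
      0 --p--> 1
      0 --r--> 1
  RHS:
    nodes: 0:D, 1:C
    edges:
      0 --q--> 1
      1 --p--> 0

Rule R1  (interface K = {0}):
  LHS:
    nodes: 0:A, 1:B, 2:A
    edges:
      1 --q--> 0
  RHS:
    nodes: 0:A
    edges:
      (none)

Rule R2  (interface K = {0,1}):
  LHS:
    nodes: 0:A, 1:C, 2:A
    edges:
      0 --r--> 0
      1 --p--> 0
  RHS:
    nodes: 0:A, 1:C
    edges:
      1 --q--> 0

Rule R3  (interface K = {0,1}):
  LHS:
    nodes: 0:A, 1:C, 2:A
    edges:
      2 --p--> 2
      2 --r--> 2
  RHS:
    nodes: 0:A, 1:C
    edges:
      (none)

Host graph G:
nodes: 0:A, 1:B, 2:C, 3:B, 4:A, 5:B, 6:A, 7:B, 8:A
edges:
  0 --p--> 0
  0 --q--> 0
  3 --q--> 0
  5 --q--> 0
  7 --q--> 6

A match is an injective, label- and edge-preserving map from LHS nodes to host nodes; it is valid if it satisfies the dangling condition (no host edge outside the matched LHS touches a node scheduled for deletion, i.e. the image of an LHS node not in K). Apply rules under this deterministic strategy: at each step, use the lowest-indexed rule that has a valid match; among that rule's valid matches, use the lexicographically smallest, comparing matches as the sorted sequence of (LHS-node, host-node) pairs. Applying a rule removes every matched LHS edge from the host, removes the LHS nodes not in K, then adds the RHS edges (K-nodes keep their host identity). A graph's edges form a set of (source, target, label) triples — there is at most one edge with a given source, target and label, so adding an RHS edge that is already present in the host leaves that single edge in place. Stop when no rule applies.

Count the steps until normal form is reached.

initial: |V|=9 |E|=5  E = 0-p->0 0-q->0 3-q->0 5-q->0 7-q->6
step 1: apply R1 at {0↦0, 1↦3, 2↦4}  → |V|=7 |E|=4  E = 0-p->0 0-q->0 5-q->0 7-q->6
step 2: apply R1 at {0↦0, 1↦5, 2↦8}  → |V|=5 |E|=3  E = 0-p->0 0-q->0 7-q->6
halt: no rule applies after step 2

Answer: 2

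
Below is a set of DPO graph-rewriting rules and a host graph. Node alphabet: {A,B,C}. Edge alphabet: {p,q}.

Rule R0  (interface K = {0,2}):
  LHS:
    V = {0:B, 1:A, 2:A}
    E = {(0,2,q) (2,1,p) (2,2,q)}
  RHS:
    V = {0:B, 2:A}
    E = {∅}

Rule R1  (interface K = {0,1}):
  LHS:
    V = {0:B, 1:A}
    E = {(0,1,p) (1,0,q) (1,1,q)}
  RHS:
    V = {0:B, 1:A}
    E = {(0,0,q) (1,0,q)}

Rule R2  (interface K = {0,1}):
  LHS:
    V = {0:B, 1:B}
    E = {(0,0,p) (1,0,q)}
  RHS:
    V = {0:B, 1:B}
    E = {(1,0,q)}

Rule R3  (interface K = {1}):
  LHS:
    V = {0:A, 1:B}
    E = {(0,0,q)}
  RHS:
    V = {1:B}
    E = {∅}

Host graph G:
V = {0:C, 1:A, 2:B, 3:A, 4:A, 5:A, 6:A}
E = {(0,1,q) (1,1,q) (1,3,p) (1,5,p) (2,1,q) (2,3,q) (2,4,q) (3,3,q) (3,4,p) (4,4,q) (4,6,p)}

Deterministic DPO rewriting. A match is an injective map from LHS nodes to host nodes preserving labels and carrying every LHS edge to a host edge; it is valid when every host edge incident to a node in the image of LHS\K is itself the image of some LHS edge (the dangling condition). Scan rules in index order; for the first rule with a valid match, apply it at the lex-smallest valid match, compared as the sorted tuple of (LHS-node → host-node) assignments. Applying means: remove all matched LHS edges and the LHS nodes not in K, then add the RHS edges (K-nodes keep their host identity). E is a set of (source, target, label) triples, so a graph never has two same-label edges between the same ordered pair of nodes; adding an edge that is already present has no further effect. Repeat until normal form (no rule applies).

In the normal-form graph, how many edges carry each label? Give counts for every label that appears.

initial: |V|=7 |E|=11  E = 0-q->1 1-q->1 1-p->3 1-p->5 2-q->1 2-q->3 2-q->4 3-q->3 3-p->4 4-q->4 4-p->6
step 1: apply R0 at {0↦2, 1↦5, 2↦1}  → |V|=6 |E|=8  E = 0-q->1 1-p->3 2-q->3 2-q->4 3-q->3 3-p->4 4-q->4 4-p->6
step 2: apply R0 at {0↦2, 1↦6, 2↦4}  → |V|=5 |E|=5  E = 0-q->1 1-p->3 2-q->3 3-q->3 3-p->4
step 3: apply R0 at {0↦2, 1↦4, 2↦3}  → |V|=4 |E|=2  E = 0-q->1 1-p->3
final graph: no rule applies after step 3
NF edges: [(0, 1, 'q'), (1, 3, 'p')]

Answer: p:1 q:1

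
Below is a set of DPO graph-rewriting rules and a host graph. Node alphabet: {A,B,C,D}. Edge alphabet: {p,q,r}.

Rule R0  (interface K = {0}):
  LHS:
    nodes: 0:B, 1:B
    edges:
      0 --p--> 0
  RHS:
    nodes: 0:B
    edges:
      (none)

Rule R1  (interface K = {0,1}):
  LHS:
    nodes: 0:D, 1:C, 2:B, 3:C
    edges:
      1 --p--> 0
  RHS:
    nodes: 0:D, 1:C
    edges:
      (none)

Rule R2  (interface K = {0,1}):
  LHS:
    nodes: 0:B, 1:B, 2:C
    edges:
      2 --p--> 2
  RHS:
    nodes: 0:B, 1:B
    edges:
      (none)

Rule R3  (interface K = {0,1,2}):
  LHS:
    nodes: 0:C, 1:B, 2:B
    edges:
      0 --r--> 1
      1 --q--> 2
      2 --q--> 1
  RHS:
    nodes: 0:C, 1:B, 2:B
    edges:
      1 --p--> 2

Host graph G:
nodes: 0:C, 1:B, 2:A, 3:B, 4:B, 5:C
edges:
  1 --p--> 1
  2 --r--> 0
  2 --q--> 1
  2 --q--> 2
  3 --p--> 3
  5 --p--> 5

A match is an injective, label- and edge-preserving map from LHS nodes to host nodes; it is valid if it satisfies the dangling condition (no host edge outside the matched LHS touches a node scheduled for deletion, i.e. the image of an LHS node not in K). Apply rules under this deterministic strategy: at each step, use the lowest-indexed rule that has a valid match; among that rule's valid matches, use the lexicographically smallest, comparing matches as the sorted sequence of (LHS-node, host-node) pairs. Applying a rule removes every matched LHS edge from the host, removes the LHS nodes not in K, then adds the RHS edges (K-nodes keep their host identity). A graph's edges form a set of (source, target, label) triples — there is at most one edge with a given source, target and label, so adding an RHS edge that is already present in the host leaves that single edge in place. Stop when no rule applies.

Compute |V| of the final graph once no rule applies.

Answer: 4

Steps:
[0] host  ⇒  6 nodes, 6 edges  {1-p->1 2-r->0 2-q->1 2-q->2 3-p->3 5-p->5}
[1] R0 @ {0↦1, 1↦4}  ⇒  5 nodes, 5 edges  {2-r->0 2-q->1 2-q->2 3-p->3 5-p->5}
[2] R2 @ {0↦1, 1↦3, 2↦5}  ⇒  4 nodes, 4 edges  {2-r->0 2-q->1 2-q->2 3-p->3}
final graph: no rule applies after step 2
NF nodes: {0:C, 1:B, 2:A, 3:B}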